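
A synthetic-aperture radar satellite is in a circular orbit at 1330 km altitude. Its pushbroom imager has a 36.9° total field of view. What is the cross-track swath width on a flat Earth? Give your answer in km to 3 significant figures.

887 km

Half-angle = 36.9°/2 = 18.45°.
Swath width ≈ 2h·tan(θ/2) = 2 × 1330 × tan(18.45°) = 887.4 km.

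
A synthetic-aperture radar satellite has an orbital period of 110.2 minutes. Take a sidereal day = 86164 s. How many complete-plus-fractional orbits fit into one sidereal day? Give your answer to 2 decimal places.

13.03

T = 110.2 min = 6612.0 s.
Orbits per sidereal day = 86164 / 6612.0 = 13.031.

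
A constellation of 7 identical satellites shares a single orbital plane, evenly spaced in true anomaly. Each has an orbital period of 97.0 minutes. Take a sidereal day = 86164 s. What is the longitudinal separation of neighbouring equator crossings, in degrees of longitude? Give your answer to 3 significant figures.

T = 97.0 min = 5820.0 s.
Single-satellite node shift = (5820.0/86164) × 360° = 24.32°.
With 7 satellites evenly phased, successive equator crossings are 24.32/7 = 3.474° apart.

3.47°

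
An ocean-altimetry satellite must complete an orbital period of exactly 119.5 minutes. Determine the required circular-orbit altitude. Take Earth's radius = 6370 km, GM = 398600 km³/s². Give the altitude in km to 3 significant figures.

1670 km

T = 119.5 min = 7170.0 s.
From T = 2π√(a³/μ): a = (μ T²/4π²)^(1/3) = (398600 × 7170.0² / 4π²)^(1/3) = 8037 km.
Altitude h = a − R = 8037 − 6370 = 1667 km.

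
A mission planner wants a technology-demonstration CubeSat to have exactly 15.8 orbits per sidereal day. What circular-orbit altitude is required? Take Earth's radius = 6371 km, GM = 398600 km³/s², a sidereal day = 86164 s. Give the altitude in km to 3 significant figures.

Required period T = 86164 / 15.8 = 5453.4 s.
From T = 2π√(a³/μ): a = (μ T²/4π²)^(1/3) = (398600 × 5453.4² / 4π²)^(1/3) = 6696 km.
Altitude h = a − R = 6696 − 6371 = 325 km.

325 km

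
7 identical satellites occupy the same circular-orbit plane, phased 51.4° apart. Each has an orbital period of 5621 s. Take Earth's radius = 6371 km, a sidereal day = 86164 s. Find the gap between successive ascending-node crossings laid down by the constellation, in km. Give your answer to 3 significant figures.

Single-satellite node shift = (5621.0/86164) × 360° = 23.48°.
With 7 satellites evenly phased, successive equator crossings are 23.48/7 = 3.355° apart.
That is 3.355 × 111.2 = 373 km at the equator.

373 km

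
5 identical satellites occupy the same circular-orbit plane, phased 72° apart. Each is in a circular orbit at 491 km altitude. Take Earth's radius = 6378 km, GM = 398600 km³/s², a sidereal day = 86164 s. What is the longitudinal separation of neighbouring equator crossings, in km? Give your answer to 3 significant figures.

Semi-major axis a = 6378 + 491 = 6869 km. Period T = 2π√(a³/μ) = 2π√(6869³/398600) = 5665.7 s = 94.43 min.
Single-satellite node shift = (5665.7/86164) × 360° = 23.67°.
With 5 satellites evenly phased, successive equator crossings are 23.67/5 = 4.734° apart.
That is 4.734 × 111.3 = 527 km at the equator.

527 km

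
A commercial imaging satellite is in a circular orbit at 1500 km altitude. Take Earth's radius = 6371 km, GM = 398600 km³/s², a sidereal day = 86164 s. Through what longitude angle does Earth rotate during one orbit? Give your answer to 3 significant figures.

29.0°

Semi-major axis a = 6371 + 1500 = 7871 km. Period T = 2π√(a³/μ) = 2π√(7871³/398600) = 6949.5 s = 115.83 min.
During one orbit Earth rotates (6949.5 / 86164) × 360° = 29.04°.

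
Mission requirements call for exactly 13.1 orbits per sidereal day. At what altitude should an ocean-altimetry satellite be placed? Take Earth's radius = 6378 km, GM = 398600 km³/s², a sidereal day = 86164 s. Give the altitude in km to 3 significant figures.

Required period T = 86164 / 13.1 = 6577.4 s.
From T = 2π√(a³/μ): a = (μ T²/4π²)^(1/3) = (398600 × 6577.4² / 4π²)^(1/3) = 7587 km.
Altitude h = a − R = 7587 − 6378 = 1209 km.

1210 km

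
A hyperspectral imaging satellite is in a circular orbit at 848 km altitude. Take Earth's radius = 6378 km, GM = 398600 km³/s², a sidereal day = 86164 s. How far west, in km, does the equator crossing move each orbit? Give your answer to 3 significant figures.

2840 km

Semi-major axis a = 6378 + 848 = 7226 km. Period T = 2π√(a³/μ) = 2π√(7226³/398600) = 6113.1 s = 101.88 min.
During one orbit Earth rotates (6113.1 / 86164) × 360° = 25.54°.
At the equator that is 25.54° × (2π·6378/360) km/° = 25.54 × 111.3 = 2843 km.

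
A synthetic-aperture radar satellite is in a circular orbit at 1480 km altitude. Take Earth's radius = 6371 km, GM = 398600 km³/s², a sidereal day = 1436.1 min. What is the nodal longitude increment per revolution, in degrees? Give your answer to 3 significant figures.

Semi-major axis a = 6371 + 1480 = 7851 km. Period T = 2π√(a³/μ) = 2π√(7851³/398600) = 6923.1 s = 115.38 min.
During one orbit Earth rotates (6923.1 / 86166) × 360° = 28.92°.

28.9°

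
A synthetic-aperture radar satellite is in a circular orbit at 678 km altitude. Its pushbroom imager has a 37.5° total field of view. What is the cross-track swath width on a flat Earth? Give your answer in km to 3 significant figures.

Half-angle = 37.5°/2 = 18.75°.
Swath width ≈ 2h·tan(θ/2) = 2 × 678 × tan(18.75°) = 460.3 km.

460 km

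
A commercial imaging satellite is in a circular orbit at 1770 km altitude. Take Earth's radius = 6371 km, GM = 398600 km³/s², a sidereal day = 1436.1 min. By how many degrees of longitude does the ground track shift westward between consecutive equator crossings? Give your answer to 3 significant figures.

Semi-major axis a = 6371 + 1770 = 8141 km. Period T = 2π√(a³/μ) = 2π√(8141³/398600) = 7310.2 s = 121.84 min.
During one orbit Earth rotates (7310.2 / 86166) × 360° = 30.54°.

30.5°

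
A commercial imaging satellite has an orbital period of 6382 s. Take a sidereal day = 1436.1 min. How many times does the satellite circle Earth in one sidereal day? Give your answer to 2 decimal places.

Orbits per sidereal day = 86166 / 6382.0 = 13.501.

13.50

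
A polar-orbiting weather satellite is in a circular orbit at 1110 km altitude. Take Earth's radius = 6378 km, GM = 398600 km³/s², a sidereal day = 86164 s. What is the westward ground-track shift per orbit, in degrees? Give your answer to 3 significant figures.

26.9°

Semi-major axis a = 6378 + 1110 = 7488 km. Period T = 2π√(a³/μ) = 2π√(7488³/398600) = 6448.5 s = 107.48 min.
During one orbit Earth rotates (6448.5 / 86164) × 360° = 26.94°.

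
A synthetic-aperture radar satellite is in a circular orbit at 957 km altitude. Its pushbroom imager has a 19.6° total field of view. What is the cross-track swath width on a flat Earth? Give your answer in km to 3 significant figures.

331 km

Half-angle = 19.6°/2 = 9.8°.
Swath width ≈ 2h·tan(θ/2) = 2 × 957 × tan(9.8°) = 330.6 km.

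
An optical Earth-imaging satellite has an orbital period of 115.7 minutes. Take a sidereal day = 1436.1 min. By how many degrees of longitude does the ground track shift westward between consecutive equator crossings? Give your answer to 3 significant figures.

T = 115.7 min = 6942.0 s.
During one orbit Earth rotates (6942.0 / 86166) × 360° = 29.00°.

29.0°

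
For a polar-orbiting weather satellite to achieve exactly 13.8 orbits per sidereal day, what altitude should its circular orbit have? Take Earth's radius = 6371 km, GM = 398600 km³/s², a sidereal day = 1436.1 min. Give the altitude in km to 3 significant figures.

958 km

Required period T = 86166 / 13.8 = 6243.9 s.
From T = 2π√(a³/μ): a = (μ T²/4π²)^(1/3) = (398600 × 6243.9² / 4π²)^(1/3) = 7329 km.
Altitude h = a − R = 7329 − 6371 = 958 km.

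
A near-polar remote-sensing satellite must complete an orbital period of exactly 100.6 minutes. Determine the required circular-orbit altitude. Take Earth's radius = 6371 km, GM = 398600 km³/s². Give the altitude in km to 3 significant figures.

794 km

T = 100.6 min = 6036.0 s.
From T = 2π√(a³/μ): a = (μ T²/4π²)^(1/3) = (398600 × 6036.0² / 4π²)^(1/3) = 7165 km.
Altitude h = a − R = 7165 − 6371 = 794 km.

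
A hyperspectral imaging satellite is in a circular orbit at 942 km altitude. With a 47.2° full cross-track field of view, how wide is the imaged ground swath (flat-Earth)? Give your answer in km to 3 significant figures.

823 km

Half-angle = 47.2°/2 = 23.6°.
Swath width ≈ 2h·tan(θ/2) = 2 × 942 × tan(23.6°) = 823.1 km.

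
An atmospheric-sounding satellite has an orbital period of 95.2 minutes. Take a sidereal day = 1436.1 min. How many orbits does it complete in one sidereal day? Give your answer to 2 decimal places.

T = 95.2 min = 5712.0 s.
Orbits per sidereal day = 86166 / 5712.0 = 15.085.

15.09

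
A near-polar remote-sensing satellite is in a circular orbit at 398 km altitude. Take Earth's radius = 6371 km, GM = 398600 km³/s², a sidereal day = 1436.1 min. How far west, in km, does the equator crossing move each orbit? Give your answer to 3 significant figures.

Semi-major axis a = 6371 + 398 = 6769 km. Period T = 2π√(a³/μ) = 2π√(6769³/398600) = 5542.4 s = 92.37 min.
During one orbit Earth rotates (5542.4 / 86166) × 360° = 23.16°.
At the equator that is 23.16° × (2π·6371/360) km/° = 23.16 × 111.2 = 2575 km.

2570 km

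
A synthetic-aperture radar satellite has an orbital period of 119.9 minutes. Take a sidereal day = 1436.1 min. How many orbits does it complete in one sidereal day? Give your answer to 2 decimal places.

11.98

T = 119.9 min = 7194.0 s.
Orbits per sidereal day = 86166 / 7194.0 = 11.977.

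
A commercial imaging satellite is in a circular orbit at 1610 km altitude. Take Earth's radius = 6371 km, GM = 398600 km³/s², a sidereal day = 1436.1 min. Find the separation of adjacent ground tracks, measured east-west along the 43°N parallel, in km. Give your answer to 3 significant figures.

2410 km

Semi-major axis a = 6371 + 1610 = 7981 km. Period T = 2π√(a³/μ) = 2π√(7981³/398600) = 7095.7 s = 118.26 min.
Node shift per orbit = (7095.7/86166) × 360° = 29.65°.
Equatorial spacing = 29.65 × 111.2 km/° = 3296 km.
At 43° latitude, spacing = 3296 × cos(43°) = 2411 km.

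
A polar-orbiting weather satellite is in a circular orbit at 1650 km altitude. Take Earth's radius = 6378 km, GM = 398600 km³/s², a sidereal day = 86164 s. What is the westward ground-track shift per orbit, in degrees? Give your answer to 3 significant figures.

29.9°

Semi-major axis a = 6378 + 1650 = 8028 km. Period T = 2π√(a³/μ) = 2π√(8028³/398600) = 7158.5 s = 119.31 min.
During one orbit Earth rotates (7158.5 / 86164) × 360° = 29.91°.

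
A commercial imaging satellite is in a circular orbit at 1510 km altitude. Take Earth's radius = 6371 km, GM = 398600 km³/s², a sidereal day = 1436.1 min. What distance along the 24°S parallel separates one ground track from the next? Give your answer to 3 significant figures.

Semi-major axis a = 6371 + 1510 = 7881 km. Period T = 2π√(a³/μ) = 2π√(7881³/398600) = 6962.8 s = 116.05 min.
Node shift per orbit = (6962.8/86166) × 360° = 29.09°.
Equatorial spacing = 29.09 × 111.2 km/° = 3235 km.
At 24° latitude, spacing = 3235 × cos(24°) = 2955 km.

2960 km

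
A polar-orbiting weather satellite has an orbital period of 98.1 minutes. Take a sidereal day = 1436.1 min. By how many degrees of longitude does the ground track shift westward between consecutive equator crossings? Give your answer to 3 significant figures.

T = 98.1 min = 5886.0 s.
During one orbit Earth rotates (5886.0 / 86166) × 360° = 24.59°.

24.6°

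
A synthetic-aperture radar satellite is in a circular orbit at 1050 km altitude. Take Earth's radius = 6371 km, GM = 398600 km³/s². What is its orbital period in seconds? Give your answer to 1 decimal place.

Semi-major axis a = 6371 + 1050 = 7421 km. Period T = 2π√(a³/μ) = 2π√(7421³/398600) = 6362.2 s = 106.04 min.

6362.2 seconds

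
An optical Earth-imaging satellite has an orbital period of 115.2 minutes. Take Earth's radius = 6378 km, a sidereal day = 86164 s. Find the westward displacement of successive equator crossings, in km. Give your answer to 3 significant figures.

T = 115.2 min = 6912.0 s.
During one orbit Earth rotates (6912.0 / 86164) × 360° = 28.88°.
At the equator that is 28.88° × (2π·6378/360) km/° = 28.88 × 111.3 = 3215 km.

3210 km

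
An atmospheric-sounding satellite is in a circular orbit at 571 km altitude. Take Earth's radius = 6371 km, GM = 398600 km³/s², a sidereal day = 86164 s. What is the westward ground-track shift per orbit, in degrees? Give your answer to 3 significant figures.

Semi-major axis a = 6371 + 571 = 6942 km. Period T = 2π√(a³/μ) = 2π√(6942³/398600) = 5756.2 s = 95.94 min.
During one orbit Earth rotates (5756.2 / 86164) × 360° = 24.05°.

24.0°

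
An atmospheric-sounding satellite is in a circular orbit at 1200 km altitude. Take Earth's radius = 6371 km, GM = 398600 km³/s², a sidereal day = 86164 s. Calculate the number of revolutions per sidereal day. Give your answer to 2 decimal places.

Semi-major axis a = 6371 + 1200 = 7571 km. Period T = 2π√(a³/μ) = 2π√(7571³/398600) = 6556.0 s = 109.27 min.
Orbits per sidereal day = 86164 / 6556.0 = 13.143.

13.14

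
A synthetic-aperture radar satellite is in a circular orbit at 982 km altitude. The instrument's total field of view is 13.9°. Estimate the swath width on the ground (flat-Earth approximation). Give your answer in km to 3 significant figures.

Half-angle = 13.9°/2 = 6.95°.
Swath width ≈ 2h·tan(θ/2) = 2 × 982 × tan(6.95°) = 239.4 km.

239 km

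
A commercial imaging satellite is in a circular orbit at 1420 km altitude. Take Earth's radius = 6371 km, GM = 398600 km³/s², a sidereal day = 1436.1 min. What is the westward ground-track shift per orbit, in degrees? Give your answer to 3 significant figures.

Semi-major axis a = 6371 + 1420 = 7791 km. Period T = 2π√(a³/μ) = 2π√(7791³/398600) = 6843.9 s = 114.06 min.
During one orbit Earth rotates (6843.9 / 86166) × 360° = 28.59°.

28.6°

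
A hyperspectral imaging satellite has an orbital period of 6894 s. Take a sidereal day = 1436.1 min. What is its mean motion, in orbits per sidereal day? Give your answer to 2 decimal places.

12.50

Orbits per sidereal day = 86166 / 6894.0 = 12.499.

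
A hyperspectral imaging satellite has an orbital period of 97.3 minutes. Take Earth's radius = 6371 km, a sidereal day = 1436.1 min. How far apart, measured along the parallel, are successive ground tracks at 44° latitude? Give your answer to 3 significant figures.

T = 97.3 min = 5838.0 s.
Node shift per orbit = (5838.0/86166) × 360° = 24.39°.
Equatorial spacing = 24.39 × 111.2 km/° = 2712 km.
At 44° latitude, spacing = 2712 × cos(44°) = 1951 km.

1950 km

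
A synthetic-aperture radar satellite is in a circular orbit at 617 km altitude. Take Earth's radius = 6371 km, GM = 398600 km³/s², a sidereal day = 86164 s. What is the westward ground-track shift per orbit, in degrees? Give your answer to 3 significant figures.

24.3°

Semi-major axis a = 6371 + 617 = 6988 km. Period T = 2π√(a³/μ) = 2π√(6988³/398600) = 5813.5 s = 96.89 min.
During one orbit Earth rotates (5813.5 / 86164) × 360° = 24.29°.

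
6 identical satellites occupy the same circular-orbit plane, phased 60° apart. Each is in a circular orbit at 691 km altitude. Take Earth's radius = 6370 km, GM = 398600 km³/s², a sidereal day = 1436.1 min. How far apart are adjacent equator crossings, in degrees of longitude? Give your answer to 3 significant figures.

Semi-major axis a = 6370 + 691 = 7061 km. Period T = 2π√(a³/μ) = 2π√(7061³/398600) = 5904.9 s = 98.41 min.
Single-satellite node shift = (5904.9/86166) × 360° = 24.67°.
With 6 satellites evenly phased, successive equator crossings are 24.67/6 = 4.112° apart.

4.11°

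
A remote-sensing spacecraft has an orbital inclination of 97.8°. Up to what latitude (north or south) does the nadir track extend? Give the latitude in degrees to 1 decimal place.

Retrograde orbit: the ground track reaches ±(180° − i) = ±(180 − 97.8) = ±82.2°.

82.2°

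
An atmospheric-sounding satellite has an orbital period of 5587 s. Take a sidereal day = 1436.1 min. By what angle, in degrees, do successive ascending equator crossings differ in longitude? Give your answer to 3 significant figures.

During one orbit Earth rotates (5587.0 / 86166) × 360° = 23.34°.

23.3°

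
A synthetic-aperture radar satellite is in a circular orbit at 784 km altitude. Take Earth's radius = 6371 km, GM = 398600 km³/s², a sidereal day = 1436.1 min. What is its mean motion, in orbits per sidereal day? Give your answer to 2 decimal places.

Semi-major axis a = 6371 + 784 = 7155 km. Period T = 2π√(a³/μ) = 2π√(7155³/398600) = 6023.2 s = 100.39 min.
Orbits per sidereal day = 86166 / 6023.2 = 14.306.

14.31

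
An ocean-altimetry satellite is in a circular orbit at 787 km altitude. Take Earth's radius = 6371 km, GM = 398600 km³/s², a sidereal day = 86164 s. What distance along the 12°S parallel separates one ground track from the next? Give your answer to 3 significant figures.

Semi-major axis a = 6371 + 787 = 7158 km. Period T = 2π√(a³/μ) = 2π√(7158³/398600) = 6027.0 s = 100.45 min.
Node shift per orbit = (6027.0/86164) × 360° = 25.18°.
Equatorial spacing = 25.18 × 111.2 km/° = 2800 km.
At 12° latitude, spacing = 2800 × cos(12°) = 2739 km.

2740 km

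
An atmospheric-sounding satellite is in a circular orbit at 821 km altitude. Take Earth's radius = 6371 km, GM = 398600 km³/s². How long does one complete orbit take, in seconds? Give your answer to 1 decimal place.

6070.0 seconds

Semi-major axis a = 6371 + 821 = 7192 km. Period T = 2π√(a³/μ) = 2π√(7192³/398600) = 6070.0 s = 101.17 min.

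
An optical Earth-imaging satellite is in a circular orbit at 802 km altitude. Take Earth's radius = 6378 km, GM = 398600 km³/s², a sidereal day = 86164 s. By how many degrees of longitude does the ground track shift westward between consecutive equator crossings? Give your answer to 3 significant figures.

25.3°

Semi-major axis a = 6378 + 802 = 7180 km. Period T = 2π√(a³/μ) = 2π√(7180³/398600) = 6054.8 s = 100.91 min.
During one orbit Earth rotates (6054.8 / 86164) × 360° = 25.30°.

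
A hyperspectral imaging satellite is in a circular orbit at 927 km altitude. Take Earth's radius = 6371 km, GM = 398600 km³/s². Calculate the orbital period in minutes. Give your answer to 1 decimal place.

Semi-major axis a = 6371 + 927 = 7298 km. Period T = 2π√(a³/μ) = 2π√(7298³/398600) = 6204.6 s = 103.41 min.

103.4 min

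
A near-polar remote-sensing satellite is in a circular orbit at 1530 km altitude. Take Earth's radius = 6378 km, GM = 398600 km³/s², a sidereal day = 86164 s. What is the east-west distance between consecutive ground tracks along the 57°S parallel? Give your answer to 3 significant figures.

Semi-major axis a = 6378 + 1530 = 7908 km. Period T = 2π√(a³/μ) = 2π√(7908³/398600) = 6998.6 s = 116.64 min.
Node shift per orbit = (6998.6/86164) × 360° = 29.24°.
Equatorial spacing = 29.24 × 111.3 km/° = 3255 km.
At 57° latitude, spacing = 3255 × cos(57°) = 1773 km.

1770 km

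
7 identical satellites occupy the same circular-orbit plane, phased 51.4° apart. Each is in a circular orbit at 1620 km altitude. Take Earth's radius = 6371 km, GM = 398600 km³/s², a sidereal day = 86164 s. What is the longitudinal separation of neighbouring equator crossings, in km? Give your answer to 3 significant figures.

Semi-major axis a = 6371 + 1620 = 7991 km. Period T = 2π√(a³/μ) = 2π√(7991³/398600) = 7109.1 s = 118.48 min.
Single-satellite node shift = (7109.1/86164) × 360° = 29.70°.
With 7 satellites evenly phased, successive equator crossings are 29.70/7 = 4.243° apart.
That is 4.243 × 111.2 = 472 km at the equator.

472 km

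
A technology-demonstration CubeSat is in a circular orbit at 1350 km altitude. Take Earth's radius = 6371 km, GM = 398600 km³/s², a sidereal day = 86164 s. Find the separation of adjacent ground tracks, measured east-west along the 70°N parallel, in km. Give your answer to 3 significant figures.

Semi-major axis a = 6371 + 1350 = 7721 km. Period T = 2π√(a³/μ) = 2π√(7721³/398600) = 6751.8 s = 112.53 min.
Node shift per orbit = (6751.8/86164) × 360° = 28.21°.
Equatorial spacing = 28.21 × 111.2 km/° = 3137 km.
At 70° latitude, spacing = 3137 × cos(70°) = 1073 km.

1070 km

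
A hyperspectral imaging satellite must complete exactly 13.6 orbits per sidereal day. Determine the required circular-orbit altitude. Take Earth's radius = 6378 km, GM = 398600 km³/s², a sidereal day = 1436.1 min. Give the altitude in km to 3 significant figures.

Required period T = 86166 / 13.6 = 6335.7 s.
From T = 2π√(a³/μ): a = (μ T²/4π²)^(1/3) = (398600 × 6335.7² / 4π²)^(1/3) = 7400 km.
Altitude h = a − R = 7400 − 6378 = 1022 km.

1020 km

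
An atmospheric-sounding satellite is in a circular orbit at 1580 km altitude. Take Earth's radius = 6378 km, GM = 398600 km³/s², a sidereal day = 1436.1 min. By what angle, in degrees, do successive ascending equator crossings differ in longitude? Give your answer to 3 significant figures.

29.5°

Semi-major axis a = 6378 + 1580 = 7958 km. Period T = 2π√(a³/μ) = 2π√(7958³/398600) = 7065.1 s = 117.75 min.
During one orbit Earth rotates (7065.1 / 86166) × 360° = 29.52°.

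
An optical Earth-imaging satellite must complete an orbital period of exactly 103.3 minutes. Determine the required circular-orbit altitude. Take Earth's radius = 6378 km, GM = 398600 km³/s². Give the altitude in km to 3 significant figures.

T = 103.3 min = 6198.0 s.
From T = 2π√(a³/μ): a = (μ T²/4π²)^(1/3) = (398600 × 6198.0² / 4π²)^(1/3) = 7293 km.
Altitude h = a − R = 7293 − 6378 = 915 km.

915 km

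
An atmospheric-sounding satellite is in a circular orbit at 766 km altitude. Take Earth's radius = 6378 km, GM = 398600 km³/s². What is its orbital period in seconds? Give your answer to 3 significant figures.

Semi-major axis a = 6378 + 766 = 7144 km. Period T = 2π√(a³/μ) = 2π√(7144³/398600) = 6009.3 s = 100.15 min.

6010 seconds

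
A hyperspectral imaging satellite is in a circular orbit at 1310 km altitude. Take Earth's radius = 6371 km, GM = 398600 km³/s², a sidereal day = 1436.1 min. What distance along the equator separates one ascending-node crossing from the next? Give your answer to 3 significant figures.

Semi-major axis a = 6371 + 1310 = 7681 km. Period T = 2π√(a³/μ) = 2π√(7681³/398600) = 6699.4 s = 111.66 min.
During one orbit Earth rotates (6699.4 / 86166) × 360° = 27.99°.
At the equator that is 27.99° × (2π·6371/360) km/° = 27.99 × 111.2 = 3112 km.

3110 km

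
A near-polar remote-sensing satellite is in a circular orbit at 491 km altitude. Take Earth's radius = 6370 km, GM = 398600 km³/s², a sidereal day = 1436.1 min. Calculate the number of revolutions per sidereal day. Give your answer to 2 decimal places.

Semi-major axis a = 6370 + 491 = 6861 km. Period T = 2π√(a³/μ) = 2π√(6861³/398600) = 5655.8 s = 94.26 min.
Orbits per sidereal day = 86166 / 5655.8 = 15.235.

15.24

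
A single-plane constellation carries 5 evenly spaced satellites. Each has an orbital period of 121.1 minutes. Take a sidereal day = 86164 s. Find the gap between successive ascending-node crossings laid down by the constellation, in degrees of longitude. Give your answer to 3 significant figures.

6.07°

T = 121.1 min = 7266.0 s.
Single-satellite node shift = (7266.0/86164) × 360° = 30.36°.
With 5 satellites evenly phased, successive equator crossings are 30.36/5 = 6.072° apart.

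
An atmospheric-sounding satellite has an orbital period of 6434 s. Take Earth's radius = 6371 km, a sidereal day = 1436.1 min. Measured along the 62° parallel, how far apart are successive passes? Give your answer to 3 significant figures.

Node shift per orbit = (6434.0/86166) × 360° = 26.88°.
Equatorial spacing = 26.88 × 111.2 km/° = 2989 km.
At 62° latitude, spacing = 2989 × cos(62°) = 1403 km.

1400 km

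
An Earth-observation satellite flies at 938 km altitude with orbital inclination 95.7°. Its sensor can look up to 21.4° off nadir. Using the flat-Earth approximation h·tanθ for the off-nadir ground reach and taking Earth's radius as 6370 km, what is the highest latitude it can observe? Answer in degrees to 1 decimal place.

Retrograde orbit: the ground track reaches ±(180° − i) = ±(180 − 95.7) = ±84.3°.
Sensor half-swath on the ground ≈ 938·tan(21.4°) = 368 km = 3.31° of latitude.
Maximum observable latitude ≈ 84.3 + 3.31 = 87.6°.

87.6°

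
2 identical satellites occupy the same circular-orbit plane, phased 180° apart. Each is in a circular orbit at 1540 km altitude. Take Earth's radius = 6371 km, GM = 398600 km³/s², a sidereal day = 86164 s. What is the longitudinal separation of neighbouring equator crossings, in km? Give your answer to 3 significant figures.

1630 km

Semi-major axis a = 6371 + 1540 = 7911 km. Period T = 2π√(a³/μ) = 2π√(7911³/398600) = 7002.6 s = 116.71 min.
Single-satellite node shift = (7002.6/86164) × 360° = 29.26°.
With 2 satellites evenly phased, successive equator crossings are 29.26/2 = 14.629° apart.
That is 14.629 × 111.2 = 1627 km at the equator.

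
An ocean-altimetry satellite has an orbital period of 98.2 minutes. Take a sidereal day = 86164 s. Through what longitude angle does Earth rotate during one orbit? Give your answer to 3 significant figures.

T = 98.2 min = 5892.0 s.
During one orbit Earth rotates (5892.0 / 86164) × 360° = 24.62°.

24.6°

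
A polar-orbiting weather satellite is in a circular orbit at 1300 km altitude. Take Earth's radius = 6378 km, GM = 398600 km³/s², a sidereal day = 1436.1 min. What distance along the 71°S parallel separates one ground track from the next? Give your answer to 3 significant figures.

1010 km

Semi-major axis a = 6378 + 1300 = 7678 km. Period T = 2π√(a³/μ) = 2π√(7678³/398600) = 6695.5 s = 111.59 min.
Node shift per orbit = (6695.5/86166) × 360° = 27.97°.
Equatorial spacing = 27.97 × 111.3 km/° = 3114 km.
At 71° latitude, spacing = 3114 × cos(71°) = 1014 km.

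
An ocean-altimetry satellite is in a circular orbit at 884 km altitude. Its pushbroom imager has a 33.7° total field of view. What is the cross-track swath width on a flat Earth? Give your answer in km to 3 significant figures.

Half-angle = 33.7°/2 = 16.85°.
Swath width ≈ 2h·tan(θ/2) = 2 × 884 × tan(16.85°) = 535.5 km.

535 km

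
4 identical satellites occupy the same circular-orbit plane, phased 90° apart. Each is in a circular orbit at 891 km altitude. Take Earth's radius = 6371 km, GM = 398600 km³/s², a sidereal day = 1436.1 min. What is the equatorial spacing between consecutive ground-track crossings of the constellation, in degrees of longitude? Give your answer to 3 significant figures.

6.43°

Semi-major axis a = 6371 + 891 = 7262 km. Period T = 2π√(a³/μ) = 2π√(7262³/398600) = 6158.8 s = 102.65 min.
Single-satellite node shift = (6158.8/86166) × 360° = 25.73°.
With 4 satellites evenly phased, successive equator crossings are 25.73/4 = 6.433° apart.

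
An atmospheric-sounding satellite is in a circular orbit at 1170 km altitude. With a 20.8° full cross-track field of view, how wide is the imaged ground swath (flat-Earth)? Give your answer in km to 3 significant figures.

Half-angle = 20.8°/2 = 10.4°.
Swath width ≈ 2h·tan(θ/2) = 2 × 1170 × tan(10.4°) = 429.5 km.

429 km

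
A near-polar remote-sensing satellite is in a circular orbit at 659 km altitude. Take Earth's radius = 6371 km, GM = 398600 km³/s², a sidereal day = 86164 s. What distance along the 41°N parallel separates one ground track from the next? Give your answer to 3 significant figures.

Semi-major axis a = 6371 + 659 = 7030 km. Period T = 2π√(a³/μ) = 2π√(7030³/398600) = 5866.0 s = 97.77 min.
Node shift per orbit = (5866.0/86164) × 360° = 24.51°.
Equatorial spacing = 24.51 × 111.2 km/° = 2725 km.
At 41° latitude, spacing = 2725 × cos(41°) = 2057 km.

2060 km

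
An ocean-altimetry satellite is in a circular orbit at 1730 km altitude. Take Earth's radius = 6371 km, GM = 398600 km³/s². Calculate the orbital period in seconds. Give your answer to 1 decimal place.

7256.4 seconds

Semi-major axis a = 6371 + 1730 = 8101 km. Period T = 2π√(a³/μ) = 2π√(8101³/398600) = 7256.4 s = 120.94 min.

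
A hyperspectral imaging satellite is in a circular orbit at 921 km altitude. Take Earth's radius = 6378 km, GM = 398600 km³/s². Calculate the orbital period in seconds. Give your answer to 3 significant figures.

Semi-major axis a = 6378 + 921 = 7299 km. Period T = 2π√(a³/μ) = 2π√(7299³/398600) = 6205.9 s = 103.43 min.

6210 seconds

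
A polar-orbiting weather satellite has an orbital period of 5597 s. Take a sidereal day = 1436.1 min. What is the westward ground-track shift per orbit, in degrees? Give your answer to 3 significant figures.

23.4°

During one orbit Earth rotates (5597.0 / 86166) × 360° = 23.38°.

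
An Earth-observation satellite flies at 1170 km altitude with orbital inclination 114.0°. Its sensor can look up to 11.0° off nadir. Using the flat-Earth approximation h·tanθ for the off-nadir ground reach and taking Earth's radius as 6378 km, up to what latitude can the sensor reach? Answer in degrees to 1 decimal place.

Retrograde orbit: the ground track reaches ±(180° − i) = ±(180 − 114.0) = ±66.0°.
Sensor half-swath on the ground ≈ 1170·tan(11.0°) = 227 km = 2.04° of latitude.
Maximum observable latitude ≈ 66.0 + 2.04 = 68.0°.

68.0°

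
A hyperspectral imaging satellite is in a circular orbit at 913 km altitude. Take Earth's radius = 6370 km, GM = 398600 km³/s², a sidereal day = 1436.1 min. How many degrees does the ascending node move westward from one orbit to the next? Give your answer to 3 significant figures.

25.8°

Semi-major axis a = 6370 + 913 = 7283 km. Period T = 2π√(a³/μ) = 2π√(7283³/398600) = 6185.5 s = 103.09 min.
During one orbit Earth rotates (6185.5 / 86166) × 360° = 25.84°.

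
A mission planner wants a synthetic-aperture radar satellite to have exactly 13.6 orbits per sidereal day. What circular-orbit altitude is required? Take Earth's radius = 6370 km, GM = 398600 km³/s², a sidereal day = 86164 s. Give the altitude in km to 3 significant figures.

Required period T = 86164 / 13.6 = 6335.6 s.
From T = 2π√(a³/μ): a = (μ T²/4π²)^(1/3) = (398600 × 6335.6² / 4π²)^(1/3) = 7400 km.
Altitude h = a − R = 7400 − 6370 = 1030 km.

1030 km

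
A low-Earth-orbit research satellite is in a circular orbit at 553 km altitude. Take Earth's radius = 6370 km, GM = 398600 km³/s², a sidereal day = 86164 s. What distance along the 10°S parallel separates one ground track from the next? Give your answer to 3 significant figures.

Semi-major axis a = 6370 + 553 = 6923 km. Period T = 2π√(a³/μ) = 2π√(6923³/398600) = 5732.6 s = 95.54 min.
Node shift per orbit = (5732.6/86164) × 360° = 23.95°.
Equatorial spacing = 23.95 × 111.2 km/° = 2663 km.
At 10° latitude, spacing = 2663 × cos(10°) = 2622 km.

2620 km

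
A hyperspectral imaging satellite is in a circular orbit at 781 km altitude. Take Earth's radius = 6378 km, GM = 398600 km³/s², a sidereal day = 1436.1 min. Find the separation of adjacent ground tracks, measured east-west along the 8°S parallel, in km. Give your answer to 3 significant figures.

Semi-major axis a = 6378 + 781 = 7159 km. Period T = 2π√(a³/μ) = 2π√(7159³/398600) = 6028.2 s = 100.47 min.
Node shift per orbit = (6028.2/86166) × 360° = 25.19°.
Equatorial spacing = 25.19 × 111.3 km/° = 2804 km.
At 8° latitude, spacing = 2804 × cos(8°) = 2776 km.

2780 km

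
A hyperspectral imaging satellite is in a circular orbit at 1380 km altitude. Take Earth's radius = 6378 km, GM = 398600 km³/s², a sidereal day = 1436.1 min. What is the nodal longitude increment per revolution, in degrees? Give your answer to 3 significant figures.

Semi-major axis a = 6378 + 1380 = 7758 km. Period T = 2π√(a³/μ) = 2π√(7758³/398600) = 6800.4 s = 113.34 min.
During one orbit Earth rotates (6800.4 / 86166) × 360° = 28.41°.

28.4°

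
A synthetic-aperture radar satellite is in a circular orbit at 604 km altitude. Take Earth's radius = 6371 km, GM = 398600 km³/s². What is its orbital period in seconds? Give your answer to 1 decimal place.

5797.3 seconds

Semi-major axis a = 6371 + 604 = 6975 km. Period T = 2π√(a³/μ) = 2π√(6975³/398600) = 5797.3 s = 96.62 min.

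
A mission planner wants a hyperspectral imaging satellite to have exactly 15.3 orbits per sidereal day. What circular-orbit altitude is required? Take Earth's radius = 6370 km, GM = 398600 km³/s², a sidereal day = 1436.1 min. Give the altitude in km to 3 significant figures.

Required period T = 86166 / 15.3 = 5631.8 s.
From T = 2π√(a³/μ): a = (μ T²/4π²)^(1/3) = (398600 × 5631.8² / 4π²)^(1/3) = 6842 km.
Altitude h = a − R = 6842 − 6370 = 472 km.

472 km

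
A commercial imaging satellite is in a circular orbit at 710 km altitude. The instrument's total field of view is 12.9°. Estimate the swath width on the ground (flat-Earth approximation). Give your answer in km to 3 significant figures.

Half-angle = 12.9°/2 = 6.45°.
Swath width ≈ 2h·tan(θ/2) = 2 × 710 × tan(6.45°) = 160.5 km.

161 km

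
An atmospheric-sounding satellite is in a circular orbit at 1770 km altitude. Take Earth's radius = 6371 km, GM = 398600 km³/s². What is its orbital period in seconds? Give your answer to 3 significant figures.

7310 seconds

Semi-major axis a = 6371 + 1770 = 8141 km. Period T = 2π√(a³/μ) = 2π√(8141³/398600) = 7310.2 s = 121.84 min.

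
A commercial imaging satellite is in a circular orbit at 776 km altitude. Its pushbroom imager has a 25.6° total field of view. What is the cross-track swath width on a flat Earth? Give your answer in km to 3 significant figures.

Half-angle = 25.6°/2 = 12.8°.
Swath width ≈ 2h·tan(θ/2) = 2 × 776 × tan(12.8°) = 352.6 km.

353 km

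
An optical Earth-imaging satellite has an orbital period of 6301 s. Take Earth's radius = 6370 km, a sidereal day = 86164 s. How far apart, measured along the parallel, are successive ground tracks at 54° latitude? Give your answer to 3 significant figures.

1720 km

Node shift per orbit = (6301.0/86164) × 360° = 26.33°.
Equatorial spacing = 26.33 × 111.2 km/° = 2927 km.
At 54° latitude, spacing = 2927 × cos(54°) = 1720 km.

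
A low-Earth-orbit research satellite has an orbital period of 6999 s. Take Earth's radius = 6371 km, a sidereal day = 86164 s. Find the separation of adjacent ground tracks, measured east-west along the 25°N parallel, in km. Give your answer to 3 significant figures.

2950 km

Node shift per orbit = (6999.0/86164) × 360° = 29.24°.
Equatorial spacing = 29.24 × 111.2 km/° = 3252 km.
At 25° latitude, spacing = 3252 × cos(25°) = 2947 km.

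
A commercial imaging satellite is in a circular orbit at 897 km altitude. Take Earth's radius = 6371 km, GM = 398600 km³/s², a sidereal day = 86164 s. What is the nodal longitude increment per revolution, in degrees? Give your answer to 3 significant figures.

25.8°

Semi-major axis a = 6371 + 897 = 7268 km. Period T = 2π√(a³/μ) = 2π√(7268³/398600) = 6166.4 s = 102.77 min.
During one orbit Earth rotates (6166.4 / 86164) × 360° = 25.76°.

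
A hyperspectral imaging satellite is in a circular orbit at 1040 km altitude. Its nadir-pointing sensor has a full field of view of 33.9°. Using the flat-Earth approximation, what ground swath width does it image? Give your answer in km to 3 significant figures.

634 km

Half-angle = 33.9°/2 = 16.95°.
Swath width ≈ 2h·tan(θ/2) = 2 × 1040 × tan(16.95°) = 633.9 km.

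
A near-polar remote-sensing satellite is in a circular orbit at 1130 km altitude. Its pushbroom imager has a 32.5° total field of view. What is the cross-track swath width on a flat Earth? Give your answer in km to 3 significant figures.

Half-angle = 32.5°/2 = 16.25°.
Swath width ≈ 2h·tan(θ/2) = 2 × 1130 × tan(16.25°) = 658.7 km.

659 km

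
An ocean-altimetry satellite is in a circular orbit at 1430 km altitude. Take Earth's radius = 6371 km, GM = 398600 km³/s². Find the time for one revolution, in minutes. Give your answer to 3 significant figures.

114 min

Semi-major axis a = 6371 + 1430 = 7801 km. Period T = 2π√(a³/μ) = 2π√(7801³/398600) = 6857.0 s = 114.28 min.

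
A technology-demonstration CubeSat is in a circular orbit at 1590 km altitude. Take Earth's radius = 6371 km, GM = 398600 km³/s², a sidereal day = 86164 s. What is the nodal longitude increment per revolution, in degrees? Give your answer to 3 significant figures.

Semi-major axis a = 6371 + 1590 = 7961 km. Period T = 2π√(a³/μ) = 2π√(7961³/398600) = 7069.1 s = 117.82 min.
During one orbit Earth rotates (7069.1 / 86164) × 360° = 29.54°.

29.5°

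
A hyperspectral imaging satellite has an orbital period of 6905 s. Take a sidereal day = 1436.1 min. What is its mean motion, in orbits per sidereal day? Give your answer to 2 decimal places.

Orbits per sidereal day = 86166 / 6905.0 = 12.479.

12.48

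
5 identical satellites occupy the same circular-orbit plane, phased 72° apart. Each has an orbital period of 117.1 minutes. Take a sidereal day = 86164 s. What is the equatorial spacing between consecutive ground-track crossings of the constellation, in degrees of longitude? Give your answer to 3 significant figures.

T = 117.1 min = 7026.0 s.
Single-satellite node shift = (7026.0/86164) × 360° = 29.36°.
With 5 satellites evenly phased, successive equator crossings are 29.36/5 = 5.871° apart.

5.87°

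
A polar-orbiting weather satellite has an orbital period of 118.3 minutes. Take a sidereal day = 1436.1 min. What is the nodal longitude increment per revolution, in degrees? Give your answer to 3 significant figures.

29.7°

T = 118.3 min = 7098.0 s.
During one orbit Earth rotates (7098.0 / 86166) × 360° = 29.66°.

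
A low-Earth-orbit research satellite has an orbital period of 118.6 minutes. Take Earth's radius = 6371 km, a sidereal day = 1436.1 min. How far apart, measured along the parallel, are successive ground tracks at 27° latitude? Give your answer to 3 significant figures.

T = 118.6 min = 7116.0 s.
Node shift per orbit = (7116.0/86166) × 360° = 29.73°.
Equatorial spacing = 29.73 × 111.2 km/° = 3306 km.
At 27° latitude, spacing = 3306 × cos(27°) = 2946 km.

2950 km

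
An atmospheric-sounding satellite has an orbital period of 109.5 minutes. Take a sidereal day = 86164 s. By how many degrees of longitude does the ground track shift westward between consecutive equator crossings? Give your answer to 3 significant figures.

27.4°

T = 109.5 min = 6570.0 s.
During one orbit Earth rotates (6570.0 / 86164) × 360° = 27.45°.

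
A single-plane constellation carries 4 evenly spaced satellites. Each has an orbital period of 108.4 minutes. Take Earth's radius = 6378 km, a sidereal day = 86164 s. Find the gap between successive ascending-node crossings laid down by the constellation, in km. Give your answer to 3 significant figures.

T = 108.4 min = 6504.0 s.
Single-satellite node shift = (6504.0/86164) × 360° = 27.17°.
With 4 satellites evenly phased, successive equator crossings are 27.17/4 = 6.794° apart.
That is 6.794 × 111.3 = 756 km at the equator.

756 km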